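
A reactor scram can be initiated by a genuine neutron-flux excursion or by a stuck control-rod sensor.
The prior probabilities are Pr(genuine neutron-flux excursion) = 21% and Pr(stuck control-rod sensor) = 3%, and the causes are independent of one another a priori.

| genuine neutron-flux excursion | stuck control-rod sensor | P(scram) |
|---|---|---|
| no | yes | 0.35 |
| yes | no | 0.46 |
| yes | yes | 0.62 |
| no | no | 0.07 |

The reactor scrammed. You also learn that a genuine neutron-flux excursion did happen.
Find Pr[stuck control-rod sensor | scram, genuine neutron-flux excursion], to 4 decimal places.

Pr[stuck control-rod sensor | scram, genuine neutron-flux excursion] ≈ 0.0400

For the numerator, keep only stuck control-rod sensor=true terms: 0.62×0.03 = 0.018600
Denominator P(scram | genuine neutron-flux excursion): 0.46×0.97 + 0.62×0.03 = 0.464800
Posterior = 0.018600 / 0.464800 ≈ 0.0400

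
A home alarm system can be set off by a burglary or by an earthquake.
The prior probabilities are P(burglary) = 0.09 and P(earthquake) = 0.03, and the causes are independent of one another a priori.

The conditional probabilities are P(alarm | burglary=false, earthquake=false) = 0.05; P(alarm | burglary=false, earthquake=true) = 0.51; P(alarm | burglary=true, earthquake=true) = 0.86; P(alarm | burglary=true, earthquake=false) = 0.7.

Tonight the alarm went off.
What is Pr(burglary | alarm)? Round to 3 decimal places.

Pr(burglary | alarm) ≈ 0.522

P(alarm) = 0.05×0.91×0.97 + 0.51×0.91×0.03 + 0.7×0.09×0.97 + 0.86×0.09×0.03 = 0.044135 + 0.013923 + 0.061110 + 0.002322 = 0.121490
Restricting to configurations with burglary present: 0.061110 + 0.002322 = 0.063432.
Hence the posterior is 0.063432/0.121490 ≈ 0.522.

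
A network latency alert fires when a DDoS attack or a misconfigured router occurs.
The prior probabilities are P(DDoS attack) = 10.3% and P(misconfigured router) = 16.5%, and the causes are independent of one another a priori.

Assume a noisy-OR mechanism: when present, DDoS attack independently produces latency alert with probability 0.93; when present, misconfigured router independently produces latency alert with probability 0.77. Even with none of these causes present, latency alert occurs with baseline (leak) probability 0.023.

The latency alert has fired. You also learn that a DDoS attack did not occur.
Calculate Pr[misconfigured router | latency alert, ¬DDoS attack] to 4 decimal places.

Pr[misconfigured router | latency alert, ¬DDoS attack] ≈ 0.8695

Under noisy-OR, P(latency alert | causes) = 1 − (1−0.023)·∏(1−qᵢ) over the active causes.
P(latency alert | ¬DDoS attack) = 0.023×0.835 + 0.77529×0.165 = 0.019205 + 0.127923 = 0.147128
The misconfigured router-present share is 0.77529×0.165 = 0.127923.
P(misconfigured router | latency alert, ¬DDoS attack) = 0.127923 / 0.147128 ≈ 0.8695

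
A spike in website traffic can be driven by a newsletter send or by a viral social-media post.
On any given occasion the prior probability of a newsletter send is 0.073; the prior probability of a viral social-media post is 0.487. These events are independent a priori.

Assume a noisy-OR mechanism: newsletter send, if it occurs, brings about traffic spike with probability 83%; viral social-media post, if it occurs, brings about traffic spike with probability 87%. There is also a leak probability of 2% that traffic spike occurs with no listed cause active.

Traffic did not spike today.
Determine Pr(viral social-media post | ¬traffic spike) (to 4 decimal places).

Pr(viral social-media post | ¬traffic spike) ≈ 0.1099

Under noisy-OR, P(traffic spike | causes) = 1 − (1−0.02)·∏(1−qᵢ) over the active causes.
Enumerate the 4 (newsletter send, viral social-media post) configurations and weight by the priors:
  P(¬traffic spike) = 0.98*0.927*0.513 + 0.1274*0.927*0.487 + 0.1666*0.073*0.513 + 0.021658*0.073*0.487
        = 0.466040 + 0.057515 + 0.006239 + 0.000770 = 0.530564
Configurations with viral social-media post contribute 0.058285, so
  P(viral social-media post | ¬traffic spike) = 0.058285 / 0.530564 ≈ 0.1099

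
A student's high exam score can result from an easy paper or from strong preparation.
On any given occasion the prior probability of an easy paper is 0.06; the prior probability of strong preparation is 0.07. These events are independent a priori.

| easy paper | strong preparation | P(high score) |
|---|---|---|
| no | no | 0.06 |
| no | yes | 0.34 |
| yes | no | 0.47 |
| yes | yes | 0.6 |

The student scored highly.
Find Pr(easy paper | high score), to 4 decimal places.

Enumerate the 4 (easy paper, strong preparation) configurations and weight by the priors:
  P(high score) = 0.06×0.94×0.93 + 0.34×0.94×0.07 + 0.47×0.06×0.93 + 0.6×0.06×0.07
        = 0.052452 + 0.022372 + 0.026226 + 0.002520 = 0.103570
The terms with easy paper present sum to 0.028746, so
  P(easy paper | high score) = 0.028746 / 0.103570 ≈ 0.2776

Pr(easy paper | high score) ≈ 0.2776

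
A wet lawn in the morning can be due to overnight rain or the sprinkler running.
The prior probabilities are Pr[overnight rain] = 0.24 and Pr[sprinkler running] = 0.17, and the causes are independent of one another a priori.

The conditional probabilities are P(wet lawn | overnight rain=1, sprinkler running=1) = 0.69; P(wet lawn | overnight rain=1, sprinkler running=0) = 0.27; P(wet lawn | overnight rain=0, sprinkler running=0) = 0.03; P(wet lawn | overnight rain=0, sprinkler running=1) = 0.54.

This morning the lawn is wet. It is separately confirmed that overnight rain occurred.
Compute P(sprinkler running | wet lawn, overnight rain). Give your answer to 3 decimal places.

P(sprinkler running | wet lawn, overnight rain) ≈ 0.344

Sum P(wet lawn|·) weighted by the priors over both values of sprinkler running:
  P(wet lawn | overnight rain) = 0.27·0.83 + 0.69·0.17
        = 0.224100 + 0.117300 = 0.341400
Keeping only the sprinkler running-present terms gives 0.117300, so
  P(sprinkler running | wet lawn, overnight rain) = 0.117300 / 0.341400 ≈ 0.344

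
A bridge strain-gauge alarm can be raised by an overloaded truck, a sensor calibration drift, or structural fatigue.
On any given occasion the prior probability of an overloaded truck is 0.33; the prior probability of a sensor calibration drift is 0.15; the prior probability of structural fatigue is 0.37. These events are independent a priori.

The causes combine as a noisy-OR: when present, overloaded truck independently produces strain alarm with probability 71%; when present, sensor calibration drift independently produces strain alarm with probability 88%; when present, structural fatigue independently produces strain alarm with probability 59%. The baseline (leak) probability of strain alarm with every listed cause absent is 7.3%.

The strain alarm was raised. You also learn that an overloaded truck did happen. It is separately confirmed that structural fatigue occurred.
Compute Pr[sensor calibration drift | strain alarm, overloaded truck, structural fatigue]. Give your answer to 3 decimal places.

Under noisy-OR, P(strain alarm | causes) = 1 − (1−0.073)·∏(1−qᵢ) over the active causes.
P(strain alarm | overloaded truck, structural fatigue) = 0.88978×0.85 + 0.986774×0.15 = 0.756313 + 0.148016 = 0.904329
Of this, 0.148016 comes from 0.986774×0.15 (the sensor calibration drift=true cases).
P(sensor calibration drift | strain alarm, overloaded truck, structural fatigue) = 0.148016 / 0.904329 ≈ 0.164

Pr[sensor calibration drift | strain alarm, overloaded truck, structural fatigue] ≈ 0.164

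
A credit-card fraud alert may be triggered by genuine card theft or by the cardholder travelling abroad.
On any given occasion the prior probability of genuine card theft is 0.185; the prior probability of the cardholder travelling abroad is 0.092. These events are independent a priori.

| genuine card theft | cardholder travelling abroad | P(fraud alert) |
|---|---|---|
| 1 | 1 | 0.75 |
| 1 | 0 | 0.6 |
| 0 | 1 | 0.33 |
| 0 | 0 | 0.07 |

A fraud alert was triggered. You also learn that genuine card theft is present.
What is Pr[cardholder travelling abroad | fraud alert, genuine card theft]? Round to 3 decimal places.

P(fraud alert | genuine card theft) = 0.6×0.908 + 0.75×0.092 = 0.544800 + 0.069000 = 0.613800
The cardholder travelling abroad-present share is 0.75×0.092 = 0.069000.
Hence the posterior is 0.069000/0.613800 ≈ 0.112.

Pr[cardholder travelling abroad | fraud alert, genuine card theft] ≈ 0.112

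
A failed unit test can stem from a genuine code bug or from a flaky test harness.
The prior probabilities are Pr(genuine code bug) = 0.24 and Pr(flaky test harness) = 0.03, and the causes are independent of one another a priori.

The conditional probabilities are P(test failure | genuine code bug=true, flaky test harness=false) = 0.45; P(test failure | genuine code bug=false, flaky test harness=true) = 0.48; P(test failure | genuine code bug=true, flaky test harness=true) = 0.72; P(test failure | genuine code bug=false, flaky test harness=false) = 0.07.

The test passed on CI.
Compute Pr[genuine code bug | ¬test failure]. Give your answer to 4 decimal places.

Pr[genuine code bug | ¬test failure] ≈ 0.1572

P(¬test failure) = 0.93×0.76×0.97 + 0.52×0.76×0.03 + 0.55×0.24×0.97 + 0.28×0.24×0.03 = 0.685596 + 0.011856 + 0.128040 + 0.002016 = 0.827508
The genuine code bug-present share is 0.128040 + 0.002016 = 0.130056.
P(genuine code bug | ¬test failure) = 0.130056 / 0.827508 ≈ 0.1572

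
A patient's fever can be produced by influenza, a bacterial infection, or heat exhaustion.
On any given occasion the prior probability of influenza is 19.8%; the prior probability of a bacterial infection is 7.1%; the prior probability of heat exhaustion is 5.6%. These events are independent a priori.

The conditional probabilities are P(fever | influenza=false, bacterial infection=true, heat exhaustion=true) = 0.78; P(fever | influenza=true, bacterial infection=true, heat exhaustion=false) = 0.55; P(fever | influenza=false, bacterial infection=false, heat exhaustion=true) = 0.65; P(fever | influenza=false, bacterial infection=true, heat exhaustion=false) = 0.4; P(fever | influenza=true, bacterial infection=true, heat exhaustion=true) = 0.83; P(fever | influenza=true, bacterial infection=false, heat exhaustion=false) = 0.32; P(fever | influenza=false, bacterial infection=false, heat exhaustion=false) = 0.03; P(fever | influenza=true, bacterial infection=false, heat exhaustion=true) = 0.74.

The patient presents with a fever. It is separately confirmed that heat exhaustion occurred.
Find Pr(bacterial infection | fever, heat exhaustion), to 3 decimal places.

For the numerator, keep only bacterial infection=true terms: 0.044415 + 0.011668 = 0.056083
The normalizing constant is 0.65*0.802*0.929 + 0.78*0.802*0.071 + 0.74*0.198*0.929 + 0.83*0.198*0.071 = 0.676488
Posterior = 0.056083 / 0.676488 ≈ 0.083

Pr(bacterial infection | fever, heat exhaustion) ≈ 0.083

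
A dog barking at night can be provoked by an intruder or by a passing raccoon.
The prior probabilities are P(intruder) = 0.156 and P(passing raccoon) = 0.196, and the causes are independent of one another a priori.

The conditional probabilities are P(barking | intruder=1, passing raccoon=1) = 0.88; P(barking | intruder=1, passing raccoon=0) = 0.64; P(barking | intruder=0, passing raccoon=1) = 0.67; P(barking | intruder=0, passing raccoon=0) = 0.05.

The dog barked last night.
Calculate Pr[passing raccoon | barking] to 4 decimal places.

P(barking) = 0.05·0.844·0.804 + 0.67·0.844·0.196 + 0.64·0.156·0.804 + 0.88·0.156·0.196 = 0.033929 + 0.110834 + 0.080271 + 0.026907 = 0.251941
The passing raccoon-present share is 0.110834 + 0.026907 = 0.137741.
So P(passing raccoon | barking) = 0.137741/0.251941 ≈ 0.5467.

Pr[passing raccoon | barking] ≈ 0.5467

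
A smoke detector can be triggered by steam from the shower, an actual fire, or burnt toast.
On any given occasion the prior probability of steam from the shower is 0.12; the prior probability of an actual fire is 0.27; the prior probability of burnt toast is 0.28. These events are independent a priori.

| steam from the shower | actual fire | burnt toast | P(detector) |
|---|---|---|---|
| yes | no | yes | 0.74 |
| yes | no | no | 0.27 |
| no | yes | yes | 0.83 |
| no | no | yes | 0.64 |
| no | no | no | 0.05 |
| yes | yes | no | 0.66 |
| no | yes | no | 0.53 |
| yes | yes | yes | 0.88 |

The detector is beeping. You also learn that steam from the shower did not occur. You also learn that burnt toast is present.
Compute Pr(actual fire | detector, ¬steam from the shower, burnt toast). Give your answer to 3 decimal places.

Enumerate both values of actual fire and weight by the priors:
  P(detector | ¬steam from the shower, burnt toast) = 0.64·0.73 + 0.83·0.27
        = 0.467200 + 0.224100 = 0.691300
Configurations with actual fire contribute 0.224100, so
  P(actual fire | detector, ¬steam from the shower, burnt toast) = 0.224100 / 0.691300 ≈ 0.324

Pr(actual fire | detector, ¬steam from the shower, burnt toast) ≈ 0.324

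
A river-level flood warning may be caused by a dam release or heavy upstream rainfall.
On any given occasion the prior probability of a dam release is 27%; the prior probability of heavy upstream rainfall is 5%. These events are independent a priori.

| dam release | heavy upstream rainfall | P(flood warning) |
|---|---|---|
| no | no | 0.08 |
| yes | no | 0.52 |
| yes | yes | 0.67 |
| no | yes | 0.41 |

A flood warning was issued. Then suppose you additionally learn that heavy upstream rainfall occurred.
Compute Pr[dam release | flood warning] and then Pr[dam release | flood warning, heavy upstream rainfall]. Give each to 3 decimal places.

Sum P(flood warning|·) weighted by the priors over the 4 (dam release, heavy upstream rainfall) configurations:
  P(flood warning) = 0.08·0.73·0.95 + 0.41·0.73·0.05 + 0.52·0.27·0.95 + 0.67·0.27·0.05
        = 0.055480 + 0.014965 + 0.133380 + 0.009045 = 0.212870
The terms with dam release present sum to 0.142425, so
  P(dam release | flood warning) = 0.142425 / 0.212870 ≈ 0.669

Now also conditioning on heavy upstream rainfall=true:
Sum P(flood warning|·) weighted by the priors over both values of dam release:
  P(flood warning | heavy upstream rainfall) = 0.41×0.73 + 0.67×0.27
        = 0.299300 + 0.180900 = 0.480200
Keeping only the dam release-present terms gives 0.180900, so
  P(dam release | flood warning, heavy upstream rainfall) = 0.180900 / 0.480200 ≈ 0.377
Conditioning on heavy upstream rainfall lowers the posterior on dam release: the classic explaining-away effect in a common-effect structure.

Pr[dam release | flood warning] ≈ 0.669; Pr[dam release | flood warning, heavy upstream rainfall] ≈ 0.377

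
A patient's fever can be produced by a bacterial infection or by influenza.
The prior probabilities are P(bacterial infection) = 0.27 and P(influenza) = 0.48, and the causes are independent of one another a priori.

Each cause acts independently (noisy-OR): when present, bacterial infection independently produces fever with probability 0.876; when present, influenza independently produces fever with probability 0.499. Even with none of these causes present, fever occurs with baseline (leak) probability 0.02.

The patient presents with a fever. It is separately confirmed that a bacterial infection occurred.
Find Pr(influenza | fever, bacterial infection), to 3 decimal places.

Pr(influenza | fever, bacterial infection) ≈ 0.497

Under noisy-OR, P(fever | causes) = 1 − (1−0.02)·∏(1−qᵢ) over the active causes.
P(fever | bacterial infection) = 0.87848*0.52 + 0.939118*0.48 = 0.456810 + 0.450777 = 0.907587
Of this, 0.450777 comes from 0.939118*0.48 (the influenza=true cases).
So P(influenza | fever, bacterial infection) = 0.450777/0.907587 ≈ 0.497.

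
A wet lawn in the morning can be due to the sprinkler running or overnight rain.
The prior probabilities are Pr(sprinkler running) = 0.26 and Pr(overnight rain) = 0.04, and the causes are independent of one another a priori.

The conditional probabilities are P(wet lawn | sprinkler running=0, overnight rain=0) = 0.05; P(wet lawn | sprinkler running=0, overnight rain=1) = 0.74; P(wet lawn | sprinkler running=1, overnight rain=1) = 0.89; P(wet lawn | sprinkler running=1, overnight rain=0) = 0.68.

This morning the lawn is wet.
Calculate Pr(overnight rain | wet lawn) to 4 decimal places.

By total probability over the 4 (sprinkler running, overnight rain) configurations:
  P(wet lawn) = 0.05·0.74·0.96 + 0.74·0.74·0.04 + 0.68·0.26·0.96 + 0.89·0.26·0.04
        = 0.035520 + 0.021904 + 0.169728 + 0.009256 = 0.236408
The terms with overnight rain present sum to 0.031160, so
  P(overnight rain | wet lawn) = 0.031160 / 0.236408 ≈ 0.1318

Pr(overnight rain | wet lawn) ≈ 0.1318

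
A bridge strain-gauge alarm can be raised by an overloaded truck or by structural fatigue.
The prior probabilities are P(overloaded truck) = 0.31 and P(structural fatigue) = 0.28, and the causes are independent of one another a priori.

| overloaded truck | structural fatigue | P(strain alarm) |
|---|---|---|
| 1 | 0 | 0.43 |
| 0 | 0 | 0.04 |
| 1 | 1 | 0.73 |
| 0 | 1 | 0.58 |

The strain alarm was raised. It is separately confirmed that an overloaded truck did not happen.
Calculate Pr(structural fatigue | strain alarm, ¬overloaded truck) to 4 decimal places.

For the numerator, keep only structural fatigue=true terms: 0.58*0.28 = 0.162400
The normalizing constant is 0.04*0.72 + 0.58*0.28 = 0.191200
P(structural fatigue | strain alarm, ¬overloaded truck) = 0.162400/0.191200 ≈ 0.8494

Pr(structural fatigue | strain alarm, ¬overloaded truck) ≈ 0.8494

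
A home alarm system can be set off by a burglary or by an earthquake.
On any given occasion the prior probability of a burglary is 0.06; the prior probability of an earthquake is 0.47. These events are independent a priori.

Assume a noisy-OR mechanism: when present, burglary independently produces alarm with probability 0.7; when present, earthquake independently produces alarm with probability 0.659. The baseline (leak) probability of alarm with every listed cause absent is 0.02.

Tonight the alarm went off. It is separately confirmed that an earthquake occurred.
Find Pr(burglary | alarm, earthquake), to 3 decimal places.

Under noisy-OR, P(alarm | causes) = 1 − (1−0.02)·∏(1−qᵢ) over the active causes.
P(alarm | earthquake) = 0.66582·0.94 + 0.899746·0.06 = 0.625871 + 0.053985 = 0.679856
The burglary-present share is 0.899746·0.06 = 0.053985.
Hence the posterior is 0.053985/0.679856 ≈ 0.079.

Pr(burglary | alarm, earthquake) ≈ 0.079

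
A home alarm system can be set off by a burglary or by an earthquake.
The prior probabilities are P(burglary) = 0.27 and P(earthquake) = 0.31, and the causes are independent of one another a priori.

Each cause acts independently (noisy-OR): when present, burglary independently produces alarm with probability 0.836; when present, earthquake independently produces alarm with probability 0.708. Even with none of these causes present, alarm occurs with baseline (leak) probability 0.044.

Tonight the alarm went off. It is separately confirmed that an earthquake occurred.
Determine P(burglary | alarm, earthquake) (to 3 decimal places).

Under noisy-OR, P(alarm | causes) = 1 − (1−0.044)·∏(1−qᵢ) over the active causes.
For the numerator, keep only burglary=true terms: 0.954219*0.27 = 0.257639
Normalizer over all consistent configurations: 0.720848*0.73 + 0.954219*0.27 = 0.783858
Posterior = 0.257639 / 0.783858 ≈ 0.329

P(burglary | alarm, earthquake) ≈ 0.329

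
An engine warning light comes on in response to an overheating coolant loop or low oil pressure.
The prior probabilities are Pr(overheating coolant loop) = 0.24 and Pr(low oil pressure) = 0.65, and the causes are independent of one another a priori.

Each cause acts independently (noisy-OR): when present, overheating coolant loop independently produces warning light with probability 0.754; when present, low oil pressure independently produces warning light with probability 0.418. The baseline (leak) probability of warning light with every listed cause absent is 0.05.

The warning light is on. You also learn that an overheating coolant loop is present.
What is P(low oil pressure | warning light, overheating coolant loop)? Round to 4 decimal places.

P(low oil pressure | warning light, overheating coolant loop) ≈ 0.6768

Under noisy-OR, P(warning light | causes) = 1 − (1−0.05)·∏(1−qᵢ) over the active causes.
Weight on low oil pressure=true, given the evidence: 0.863987·0.65 = 0.561592
Denominator P(warning light | overheating coolant loop): 0.7663·0.35 + 0.863987·0.65 = 0.829797
P(low oil pressure | warning light, overheating coolant loop) = 0.561592/0.829797 ≈ 0.6768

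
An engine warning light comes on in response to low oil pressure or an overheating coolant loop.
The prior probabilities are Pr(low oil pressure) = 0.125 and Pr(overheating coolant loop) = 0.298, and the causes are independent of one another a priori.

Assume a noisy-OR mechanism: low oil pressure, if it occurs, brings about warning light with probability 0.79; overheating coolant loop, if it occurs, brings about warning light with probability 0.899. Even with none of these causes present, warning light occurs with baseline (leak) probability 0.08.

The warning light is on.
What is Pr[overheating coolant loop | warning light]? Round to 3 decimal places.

Pr[overheating coolant loop | warning light] ≈ 0.695

Under noisy-OR, P(warning light | causes) = 1 − (1−0.08)·∏(1−qᵢ) over the active causes.
Sum P(warning light|·) weighted by the priors over the 4 (low oil pressure, overheating coolant loop) configurations:
  P(warning light) = 0.08·0.875·0.702 + 0.90708·0.875·0.298 + 0.8068·0.125·0.702 + 0.980487·0.125·0.298
        = 0.049140 + 0.236521 + 0.070797 + 0.036523 = 0.392981
Keeping only the overheating coolant loop-present terms gives 0.273044, so
  P(overheating coolant loop | warning light) = 0.273044 / 0.392981 ≈ 0.695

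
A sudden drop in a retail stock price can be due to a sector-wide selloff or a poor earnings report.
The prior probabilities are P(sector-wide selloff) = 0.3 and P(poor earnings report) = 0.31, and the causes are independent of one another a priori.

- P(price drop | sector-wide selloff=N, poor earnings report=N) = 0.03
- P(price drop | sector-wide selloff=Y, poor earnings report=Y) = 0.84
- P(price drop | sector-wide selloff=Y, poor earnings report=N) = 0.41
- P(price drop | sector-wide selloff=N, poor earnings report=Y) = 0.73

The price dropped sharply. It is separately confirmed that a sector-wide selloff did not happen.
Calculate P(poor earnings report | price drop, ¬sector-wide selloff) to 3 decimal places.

Weight on poor earnings report=true, given the evidence: 0.73·0.31 = 0.226300
Normalizer over all consistent configurations: 0.03·0.69 + 0.73·0.31 = 0.247000
P(poor earnings report | price drop, ¬sector-wide selloff) = 0.226300/0.247000 ≈ 0.916

P(poor earnings report | price drop, ¬sector-wide selloff) ≈ 0.916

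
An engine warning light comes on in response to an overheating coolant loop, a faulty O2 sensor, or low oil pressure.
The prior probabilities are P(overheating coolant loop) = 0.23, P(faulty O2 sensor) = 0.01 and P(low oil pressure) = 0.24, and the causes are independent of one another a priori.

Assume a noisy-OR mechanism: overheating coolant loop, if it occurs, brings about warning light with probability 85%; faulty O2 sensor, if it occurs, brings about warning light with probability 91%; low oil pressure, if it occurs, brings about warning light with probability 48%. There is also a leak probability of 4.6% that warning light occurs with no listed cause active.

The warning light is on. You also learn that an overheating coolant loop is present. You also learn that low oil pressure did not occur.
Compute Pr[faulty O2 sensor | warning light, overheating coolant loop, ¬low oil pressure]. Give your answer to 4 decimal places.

Under noisy-OR, P(warning light | causes) = 1 − (1−0.046)·∏(1−qᵢ) over the active causes.
P(warning light | overheating coolant loop, ¬low oil pressure) = 0.8569×0.99 + 0.987121×0.01 = 0.848331 + 0.009871 = 0.858202
Restricting to configurations with faulty O2 sensor present: 0.987121×0.01 = 0.009871.
So P(faulty O2 sensor | warning light, overheating coolant loop, ¬low oil pressure) = 0.009871/0.858202 ≈ 0.0115.

Pr[faulty O2 sensor | warning light, overheating coolant loop, ¬low oil pressure] ≈ 0.0115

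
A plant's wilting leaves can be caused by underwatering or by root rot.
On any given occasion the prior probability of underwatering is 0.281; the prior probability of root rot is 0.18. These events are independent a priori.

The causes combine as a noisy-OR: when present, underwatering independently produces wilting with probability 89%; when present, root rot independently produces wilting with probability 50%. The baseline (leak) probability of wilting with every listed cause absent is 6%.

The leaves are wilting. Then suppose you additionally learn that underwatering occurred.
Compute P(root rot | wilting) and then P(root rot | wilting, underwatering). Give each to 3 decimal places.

Under noisy-OR, P(wilting | causes) = 1 − (1−0.06)·∏(1−qᵢ) over the active causes.
P(wilting) = 0.06*0.719*0.82 + 0.53*0.719*0.18 + 0.8966*0.281*0.82 + 0.9483*0.281*0.18 = 0.035375 + 0.068593 + 0.206595 + 0.047965 = 0.358528
The root rot-present share is 0.068593 + 0.047965 = 0.116558.
Hence the posterior is 0.116558/0.358528 ≈ 0.325.

Now condition on the additional information:
P(wilting | underwatering) = 0.8966×0.82 + 0.9483×0.18 = 0.735212 + 0.170694 = 0.905906
Of this, 0.170694 comes from 0.9483×0.18 (the root rot=true cases).
Hence the posterior is 0.170694/0.905906 ≈ 0.188.
— underwatering explains away the evidence for root rot.

P(root rot | wilting) ≈ 0.325; P(root rot | wilting, underwatering) ≈ 0.188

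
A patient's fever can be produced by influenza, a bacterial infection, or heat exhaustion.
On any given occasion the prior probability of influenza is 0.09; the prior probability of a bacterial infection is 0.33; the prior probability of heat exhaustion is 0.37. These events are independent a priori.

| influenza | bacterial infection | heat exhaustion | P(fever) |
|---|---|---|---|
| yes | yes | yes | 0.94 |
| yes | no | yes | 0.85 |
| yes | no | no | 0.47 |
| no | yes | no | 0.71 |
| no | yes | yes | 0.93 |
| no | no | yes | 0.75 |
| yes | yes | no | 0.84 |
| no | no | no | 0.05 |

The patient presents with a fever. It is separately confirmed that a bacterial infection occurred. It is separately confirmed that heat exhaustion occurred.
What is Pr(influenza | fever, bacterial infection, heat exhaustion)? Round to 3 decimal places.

Pr(influenza | fever, bacterial infection, heat exhaustion) ≈ 0.091

P(fever | bacterial infection, heat exhaustion) = 0.93*0.91 + 0.94*0.09 = 0.846300 + 0.084600 = 0.930900
Restricting to configurations with influenza present: 0.94*0.09 = 0.084600.
P(influenza | fever, bacterial infection, heat exhaustion) = 0.084600 / 0.930900 ≈ 0.091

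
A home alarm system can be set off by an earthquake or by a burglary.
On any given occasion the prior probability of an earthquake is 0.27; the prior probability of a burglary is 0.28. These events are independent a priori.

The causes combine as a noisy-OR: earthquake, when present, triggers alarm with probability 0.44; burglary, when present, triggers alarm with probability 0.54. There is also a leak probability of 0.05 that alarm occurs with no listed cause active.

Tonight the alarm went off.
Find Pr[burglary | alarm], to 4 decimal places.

Pr[burglary | alarm] ≈ 0.5949

Under noisy-OR, P(alarm | causes) = 1 − (1−0.05)·∏(1−qᵢ) over the active causes.
P(alarm) = 0.05×0.73×0.72 + 0.563×0.73×0.28 + 0.468×0.27×0.72 + 0.75528×0.27×0.28 = 0.026280 + 0.115077 + 0.090979 + 0.057099 = 0.289435
Of this, 0.172176 comes from 0.115077 + 0.057099 (the burglary=true cases).
P(burglary | alarm) = 0.172176 / 0.289435 ≈ 0.5949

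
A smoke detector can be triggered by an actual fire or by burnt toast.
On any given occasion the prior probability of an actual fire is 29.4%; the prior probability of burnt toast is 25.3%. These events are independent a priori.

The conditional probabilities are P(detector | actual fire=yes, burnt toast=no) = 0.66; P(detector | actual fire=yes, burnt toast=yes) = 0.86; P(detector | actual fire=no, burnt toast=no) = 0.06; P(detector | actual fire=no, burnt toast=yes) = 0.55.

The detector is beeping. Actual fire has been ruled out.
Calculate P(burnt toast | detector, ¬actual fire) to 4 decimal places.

P(burnt toast | detector, ¬actual fire) ≈ 0.7564

For the numerator, keep only burnt toast=true terms: 0.55*0.253 = 0.139150
Normalizer over all consistent configurations: 0.06*0.747 + 0.55*0.253 = 0.183970
Posterior = 0.139150 / 0.183970 ≈ 0.7564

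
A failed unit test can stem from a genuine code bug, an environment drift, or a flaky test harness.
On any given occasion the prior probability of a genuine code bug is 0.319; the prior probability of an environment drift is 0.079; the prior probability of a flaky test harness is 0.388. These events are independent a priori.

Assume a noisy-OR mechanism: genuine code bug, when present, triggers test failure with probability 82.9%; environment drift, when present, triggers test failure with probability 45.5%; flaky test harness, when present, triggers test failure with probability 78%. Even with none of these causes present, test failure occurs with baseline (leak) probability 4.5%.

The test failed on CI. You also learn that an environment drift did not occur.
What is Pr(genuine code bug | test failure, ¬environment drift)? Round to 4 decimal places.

Under noisy-OR, P(test failure | causes) = 1 − (1−0.045)·∏(1−qᵢ) over the active causes.
Enumerate the 4 (genuine code bug, flaky test harness) configurations and weight by the priors:
  P(test failure | ¬environment drift) = 0.045*0.681*0.612 + 0.7899*0.681*0.388 + 0.836695*0.319*0.612 + 0.964073*0.319*0.388
        = 0.018755 + 0.208714 + 0.163346 + 0.119325 = 0.510140
Keeping only the genuine code bug-present terms gives 0.282671, so
  P(genuine code bug | test failure, ¬environment drift) = 0.282671 / 0.510140 ≈ 0.5541

Pr(genuine code bug | test failure, ¬environment drift) ≈ 0.5541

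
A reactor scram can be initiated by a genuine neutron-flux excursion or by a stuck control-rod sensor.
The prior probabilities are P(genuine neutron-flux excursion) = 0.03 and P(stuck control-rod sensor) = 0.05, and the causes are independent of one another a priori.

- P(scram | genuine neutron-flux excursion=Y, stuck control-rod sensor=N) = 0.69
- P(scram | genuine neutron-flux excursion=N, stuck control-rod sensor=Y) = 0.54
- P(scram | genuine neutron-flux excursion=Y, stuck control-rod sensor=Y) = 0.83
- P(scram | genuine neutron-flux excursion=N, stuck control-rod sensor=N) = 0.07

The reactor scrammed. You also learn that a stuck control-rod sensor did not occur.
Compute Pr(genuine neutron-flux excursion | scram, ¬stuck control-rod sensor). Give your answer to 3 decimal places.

P(scram | ¬stuck control-rod sensor) = 0.07×0.97 + 0.69×0.03 = 0.067900 + 0.020700 = 0.088600
Restricting to configurations with genuine neutron-flux excursion present: 0.69×0.03 = 0.020700.
P(genuine neutron-flux excursion | scram, ¬stuck control-rod sensor) = 0.020700 / 0.088600 ≈ 0.234

Pr(genuine neutron-flux excursion | scram, ¬stuck control-rod sensor) ≈ 0.234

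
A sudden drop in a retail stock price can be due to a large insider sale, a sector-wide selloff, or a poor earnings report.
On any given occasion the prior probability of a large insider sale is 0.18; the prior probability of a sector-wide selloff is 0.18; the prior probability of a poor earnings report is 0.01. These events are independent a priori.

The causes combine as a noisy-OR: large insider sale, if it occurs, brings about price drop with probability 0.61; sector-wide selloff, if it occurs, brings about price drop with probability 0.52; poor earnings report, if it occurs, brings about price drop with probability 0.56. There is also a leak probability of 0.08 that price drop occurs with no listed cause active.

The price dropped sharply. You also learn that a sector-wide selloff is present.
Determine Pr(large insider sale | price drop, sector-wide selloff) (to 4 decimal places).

Under noisy-OR, P(price drop | causes) = 1 − (1−0.08)·∏(1−qᵢ) over the active causes.
Sum P(price drop|·) weighted by the priors over the 4 (large insider sale, poor earnings report) configurations:
  P(price drop | sector-wide selloff) = 0.5584*0.82*0.99 + 0.805696*0.82*0.01 + 0.827776*0.18*0.99 + 0.924221*0.18*0.01
        = 0.453309 + 0.006607 + 0.147510 + 0.001664 = 0.609090
Keeping only the large insider sale-present terms gives 0.149174, so
  P(large insider sale | price drop, sector-wide selloff) = 0.149174 / 0.609090 ≈ 0.2449

Pr(large insider sale | price drop, sector-wide selloff) ≈ 0.2449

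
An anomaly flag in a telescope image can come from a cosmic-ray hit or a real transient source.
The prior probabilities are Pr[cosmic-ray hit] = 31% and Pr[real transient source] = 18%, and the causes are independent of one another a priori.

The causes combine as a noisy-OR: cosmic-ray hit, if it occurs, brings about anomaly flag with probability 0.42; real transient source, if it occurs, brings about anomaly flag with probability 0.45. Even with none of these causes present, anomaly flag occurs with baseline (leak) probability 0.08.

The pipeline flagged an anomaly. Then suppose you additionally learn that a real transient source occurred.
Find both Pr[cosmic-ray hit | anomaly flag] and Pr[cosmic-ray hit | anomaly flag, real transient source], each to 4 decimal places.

Pr[cosmic-ray hit | anomaly flag] ≈ 0.5971; Pr[cosmic-ray hit | anomaly flag, real transient source] ≈ 0.3912

Under noisy-OR, P(anomaly flag | causes) = 1 − (1−0.08)·∏(1−qᵢ) over the active causes.
P(anomaly flag) = 0.08·0.69·0.82 + 0.494·0.69·0.18 + 0.4664·0.31·0.82 + 0.70652·0.31·0.18 = 0.045264 + 0.061355 + 0.118559 + 0.039424 = 0.264602
Of this, 0.157983 comes from 0.118559 + 0.039424 (the cosmic-ray hit=true cases).
Hence the posterior is 0.157983/0.264602 ≈ 0.5971.

With the extra evidence:
For the numerator, keep only cosmic-ray hit=true terms: 0.70652*0.31 = 0.219021
The normalizing constant is 0.494*0.69 + 0.70652*0.31 = 0.559881
P(cosmic-ray hit | anomaly flag, real transient source) = 0.219021/0.559881 ≈ 0.3912
This is intercausal reasoning (explaining away): once real transient source accounts for the anomaly flag, cosmic-ray hit becomes less likely.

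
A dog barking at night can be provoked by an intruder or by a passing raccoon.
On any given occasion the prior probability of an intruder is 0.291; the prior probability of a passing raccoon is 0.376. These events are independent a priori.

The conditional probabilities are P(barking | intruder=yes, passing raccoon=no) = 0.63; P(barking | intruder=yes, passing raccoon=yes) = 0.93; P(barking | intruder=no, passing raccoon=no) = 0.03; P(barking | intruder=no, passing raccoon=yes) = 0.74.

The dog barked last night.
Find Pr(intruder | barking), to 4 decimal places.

Enumerate the 4 (intruder, passing raccoon) configurations and weight by the priors:
  P(barking) = 0.03·0.709·0.624 + 0.74·0.709·0.376 + 0.63·0.291·0.624 + 0.93·0.291·0.376
        = 0.013272 + 0.197272 + 0.114398 + 0.101757 = 0.426699
The terms with intruder present sum to 0.216155, so
  P(intruder | barking) = 0.216155 / 0.426699 ≈ 0.5066

Pr(intruder | barking) ≈ 0.5066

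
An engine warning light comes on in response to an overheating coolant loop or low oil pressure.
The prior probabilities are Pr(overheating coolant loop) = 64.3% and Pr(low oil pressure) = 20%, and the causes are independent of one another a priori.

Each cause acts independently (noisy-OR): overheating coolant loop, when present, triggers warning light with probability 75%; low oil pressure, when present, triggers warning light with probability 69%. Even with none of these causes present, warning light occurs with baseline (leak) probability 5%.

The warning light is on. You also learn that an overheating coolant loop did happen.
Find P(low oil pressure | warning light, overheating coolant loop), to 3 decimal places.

Under noisy-OR, P(warning light | causes) = 1 − (1−0.05)·∏(1−qᵢ) over the active causes.
P(warning light | overheating coolant loop) = 0.7625×0.8 + 0.926375×0.2 = 0.610000 + 0.185275 = 0.795275
Of this, 0.185275 comes from 0.926375×0.2 (the low oil pressure=true cases).
So P(low oil pressure | warning light, overheating coolant loop) = 0.185275/0.795275 ≈ 0.233.

P(low oil pressure | warning light, overheating coolant loop) ≈ 0.233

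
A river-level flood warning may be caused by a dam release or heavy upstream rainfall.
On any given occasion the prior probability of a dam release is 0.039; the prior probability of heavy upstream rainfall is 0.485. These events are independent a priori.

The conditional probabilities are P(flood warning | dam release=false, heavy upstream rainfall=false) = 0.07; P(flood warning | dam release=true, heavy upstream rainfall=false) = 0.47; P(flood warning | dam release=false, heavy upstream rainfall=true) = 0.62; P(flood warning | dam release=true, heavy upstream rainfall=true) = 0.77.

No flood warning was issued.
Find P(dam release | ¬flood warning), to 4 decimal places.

P(¬flood warning) = 0.93·0.961·0.515 + 0.38·0.961·0.485 + 0.53·0.039·0.515 + 0.23·0.039·0.485 = 0.460271 + 0.177112 + 0.010645 + 0.004350 = 0.652378
Of this, 0.014995 comes from 0.010645 + 0.004350 (the dam release=true cases).
P(dam release | ¬flood warning) = 0.014995 / 0.652378 ≈ 0.0230

P(dam release | ¬flood warning) ≈ 0.0230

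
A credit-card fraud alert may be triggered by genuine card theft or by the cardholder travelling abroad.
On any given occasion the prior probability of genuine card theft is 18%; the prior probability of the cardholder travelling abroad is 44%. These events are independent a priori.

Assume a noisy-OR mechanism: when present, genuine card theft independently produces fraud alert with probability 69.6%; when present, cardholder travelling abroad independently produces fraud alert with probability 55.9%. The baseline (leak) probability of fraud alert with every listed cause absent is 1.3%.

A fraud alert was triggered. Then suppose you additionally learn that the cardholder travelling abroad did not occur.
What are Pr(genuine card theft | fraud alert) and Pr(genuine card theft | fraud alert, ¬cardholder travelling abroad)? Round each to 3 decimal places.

Under noisy-OR, P(fraud alert | causes) = 1 − (1−0.013)·∏(1−qᵢ) over the active causes.
Numerator (weight on configurations with genuine card theft): 0.070555 + 0.068720 = 0.139275
Normalizer over all consistent configurations: 0.013*0.82*0.56 + 0.564733*0.82*0.44 + 0.699952*0.18*0.56 + 0.867679*0.18*0.44 = 0.349001
Posterior = 0.139275 / 0.349001 ≈ 0.399

With the extra evidence:
Weight on genuine card theft=true, given the evidence: 0.699952·0.18 = 0.125991
Normalizer over all consistent configurations: 0.013·0.82 + 0.699952·0.18 = 0.136651
Posterior = 0.125991 / 0.136651 ≈ 0.922
Ruling out cardholder travelling abroad raises the posterior on genuine card theft — the flip side of explaining away.

Pr(genuine card theft | fraud alert) ≈ 0.399; Pr(genuine card theft | fraud alert, ¬cardholder travelling abroad) ≈ 0.922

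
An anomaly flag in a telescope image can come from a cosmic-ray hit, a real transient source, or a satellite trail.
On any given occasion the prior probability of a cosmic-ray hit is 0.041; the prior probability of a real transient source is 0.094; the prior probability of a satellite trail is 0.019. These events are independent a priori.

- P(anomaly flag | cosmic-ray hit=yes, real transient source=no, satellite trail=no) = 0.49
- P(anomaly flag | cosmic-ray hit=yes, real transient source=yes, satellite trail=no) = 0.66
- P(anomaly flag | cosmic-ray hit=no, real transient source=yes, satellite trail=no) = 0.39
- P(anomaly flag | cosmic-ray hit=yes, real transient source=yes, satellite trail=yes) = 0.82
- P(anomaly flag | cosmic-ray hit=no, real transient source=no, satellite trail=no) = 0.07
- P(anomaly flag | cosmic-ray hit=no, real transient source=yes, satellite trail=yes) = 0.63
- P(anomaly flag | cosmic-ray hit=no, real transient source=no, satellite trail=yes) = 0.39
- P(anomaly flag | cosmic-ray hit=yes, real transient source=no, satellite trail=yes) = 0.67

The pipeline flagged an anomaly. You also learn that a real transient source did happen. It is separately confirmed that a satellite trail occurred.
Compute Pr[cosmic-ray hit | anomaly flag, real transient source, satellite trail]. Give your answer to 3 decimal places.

Pr[cosmic-ray hit | anomaly flag, real transient source, satellite trail] ≈ 0.053

By total probability over both values of cosmic-ray hit:
  P(anomaly flag | real transient source, satellite trail) = 0.63*0.959 + 0.82*0.041
        = 0.604170 + 0.033620 = 0.637790
The terms with cosmic-ray hit present sum to 0.033620, so
  P(cosmic-ray hit | anomaly flag, real transient source, satellite trail) = 0.033620 / 0.637790 ≈ 0.053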